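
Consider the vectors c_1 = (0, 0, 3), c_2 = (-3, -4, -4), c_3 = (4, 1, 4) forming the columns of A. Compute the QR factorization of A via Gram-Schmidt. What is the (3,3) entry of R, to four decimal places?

e_1 = c_1/‖c_1‖ = (0, 0, 3)/3.0000 = (0.0000, 0.0000, 1.0000).
r_{12} = e_1·c_2 = -4.0000.
u_2 = c_2 + 4.0000·e_1 = (-3.0000, -4.0000, 0.0000).
‖u_2‖ = 5.0000, so e_2 = (-0.6000, -0.8000, 0.0000).
r_{13} = e_1·c_3 = 4.0000; r_{23} = e_2·c_3 = -3.2000.
u_3 = c_3 − 4.0000·e_1 + 3.2000·e_2 = (2.0800, -1.5600, 0.0000).
r_{33} = ‖u_3‖ = 2.6000.

r_{33} = 2.6000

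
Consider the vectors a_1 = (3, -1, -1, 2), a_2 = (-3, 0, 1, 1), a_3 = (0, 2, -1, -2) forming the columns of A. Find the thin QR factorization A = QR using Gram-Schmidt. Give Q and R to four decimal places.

a_1 = (3, -1, -1, 2); ‖a_1‖ = 3.8730, so q_1 = (0.7746, -0.2582, -0.2582, 0.5164).
q_1·a_2 = 0.7746·(-3) + (-0.2582)·0 + (-0.2582)·1 + 0.5164·1 = -2.0656.
u_2 = a_2 + 2.0656·q_1 = (-1.4000, -0.5333, 0.4667, 2.0667).
‖u_2‖ = 2.5949, so q_2 = (-0.5395, -0.2055, 0.1798, 0.7964).
q_1·a_3 = 0.7746·0 + (-0.2582)·2 + (-0.2582)·(-1) + 0.5164·(-2) = -1.2910; q_2·a_3 = (-0.5395)·0 + (-0.2055)·2 + 0.1798·(-1) + 0.7964·(-2) = -2.1838.
u_3 = a_3 + 1.2910·q_1 + 2.1838·q_2 = (-0.1782, 1.2178, -0.9406, 0.4059).
‖u_3‖ = 1.6014, so q_3 = (-0.1113, 0.7605, -0.5874, 0.2535).

Q = [[0.7746, -0.5395, -0.1113], [-0.2582, -0.2055, 0.7605], [-0.2582, 0.1798, -0.5874], [0.5164, 0.7964, 0.2535]], R = [[3.8730, -2.0656, -1.2910], [0.0000, 2.5949, -2.1838], [0.0000, 0.0000, 1.6014]]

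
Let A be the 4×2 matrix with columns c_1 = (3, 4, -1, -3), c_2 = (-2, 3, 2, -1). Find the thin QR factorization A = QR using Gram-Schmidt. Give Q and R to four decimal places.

Q = [[0.5071, -0.6381], [0.6761, 0.5400], [-0.1690, 0.5400], [-0.5071, -0.0982]], R = [[5.9161, 1.1832], [0.0000, 4.0743]]

e_1 = c_1/‖c_1‖ = (3, 4, -1, -3)/5.9161 = (0.5071, 0.6761, -0.1690, -0.5071).
r_{12} = e_1·c_2 = 1.1832.
u_2 = c_2 − 1.1832·e_1 = (-2.6000, 2.2000, 2.2000, -0.4000).
‖u_2‖ = 4.0743, so e_2 = (-0.6381, 0.5400, 0.5400, -0.0982).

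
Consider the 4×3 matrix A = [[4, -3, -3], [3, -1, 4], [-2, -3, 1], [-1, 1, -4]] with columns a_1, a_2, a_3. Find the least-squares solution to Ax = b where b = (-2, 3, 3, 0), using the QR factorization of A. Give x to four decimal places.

q_1 = a_1/‖a_1‖ = (4, 3, -2, -1)/5.4772 = (0.7303, 0.5477, -0.3651, -0.1826).
r_{12} = q_1·a_2 = -1.8257.
u_2 = a_2 + 1.8257·q_1 = (-1.6667, 0.0000, -3.6667, 0.6667).
‖u_2‖ = 4.0825, so q_2 = (-0.4082, 0.0000, -0.8981, 0.1633).
r_{13} = q_1·a_3 = 0.3651; r_{23} = q_2·a_3 = -0.3266.
u_3 = a_3 − 0.3651·q_1 + 0.3266·q_2 = (-3.4000, 3.8000, 0.8400, -3.8800).
‖u_3‖ = 6.4622, so q_3 = (-0.5261, 0.5880, 0.1300, -0.6004).
Qᵀb = (-0.9129, -1.8779, 3.2063).
Back-substitute: x_3 = 3.2063/6.4622 = 0.4962.
x_2 = (-1.8779 + 0.3266·0.4962)/4.0825 = -0.4203.
x_1 = (-0.9129 + 1.8257·(-0.4203) − 0.3651·0.4962)/5.4772 = -0.3398.

x = (-0.3398, -0.4203, 0.4962)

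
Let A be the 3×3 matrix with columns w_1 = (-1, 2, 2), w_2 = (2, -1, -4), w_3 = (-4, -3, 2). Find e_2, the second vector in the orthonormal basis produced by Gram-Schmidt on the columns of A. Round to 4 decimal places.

w_1 = (-1, 2, 2); ‖w_1‖ = 3.0000, so e_1 = (-0.3333, 0.6667, 0.6667).
e_1·w_2 = (-0.3333)·2 + 0.6667·(-1) + 0.6667·(-4) = -4.0000.
u_2 = w_2 + 4.0000·e_1 = (0.6667, 1.6667, -1.3333).
‖u_2‖ = 2.2361, so e_2 = (0.2981, 0.7454, -0.5963).

e_2 = (0.2981, 0.7454, -0.5963)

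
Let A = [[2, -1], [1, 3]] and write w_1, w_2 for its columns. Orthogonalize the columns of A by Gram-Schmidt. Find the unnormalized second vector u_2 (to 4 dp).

u_2 = (-1.4000, 2.8000)

q_1 = w_1/‖w_1‖ = (2, 1)/2.2361 = (0.8944, 0.4472).
r_{12} = q_1·w_2 = 0.4472.
u_2 = w_2 − 0.4472·q_1 = (-1.4000, 2.8000).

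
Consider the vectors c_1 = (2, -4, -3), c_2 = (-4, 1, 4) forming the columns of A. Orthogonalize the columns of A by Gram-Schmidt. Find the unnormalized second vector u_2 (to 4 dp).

c_1 = (2, -4, -3); ‖c_1‖ = 5.3852, so q_1 = (0.3714, -0.7428, -0.5571).
q_1·c_2 = 0.3714·(-4) + (-0.7428)·1 + (-0.5571)·4 = -4.4567.
u_2 = c_2 + 4.4567·q_1 = (-2.3448, -2.3103, 1.5172).

u_2 = (-2.3448, -2.3103, 1.5172)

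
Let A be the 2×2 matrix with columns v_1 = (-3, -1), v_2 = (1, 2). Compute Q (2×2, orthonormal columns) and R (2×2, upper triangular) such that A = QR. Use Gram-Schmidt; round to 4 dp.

v_1 = (-3, -1); ‖v_1‖ = 3.1623, so q_1 = (-0.9487, -0.3162).
q_1·v_2 = (-0.9487)·1 + (-0.3162)·2 = -1.5811.
u_2 = v_2 + 1.5811·q_1 = (-0.5000, 1.5000).
‖u_2‖ = 1.5811, so q_2 = (-0.3162, 0.9487).

Q = [[-0.9487, -0.3162], [-0.3162, 0.9487]], R = [[3.1623, -1.5811], [0.0000, 1.5811]]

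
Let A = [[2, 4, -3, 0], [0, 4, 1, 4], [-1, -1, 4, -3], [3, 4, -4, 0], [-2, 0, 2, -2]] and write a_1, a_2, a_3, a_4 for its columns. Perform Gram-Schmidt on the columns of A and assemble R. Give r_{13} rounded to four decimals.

a_1 = (2, 0, -1, 3, -2); ‖a_1‖ = 4.2426, so q_1 = (0.4714, 0.0000, -0.2357, 0.7071, -0.4714).
r_{13} = q_1·a_3 = -6.1283.

r_{13} = -6.1283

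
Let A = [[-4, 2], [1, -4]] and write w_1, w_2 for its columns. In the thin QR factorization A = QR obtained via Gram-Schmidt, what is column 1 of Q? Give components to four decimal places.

q_1 = (-0.9701, 0.2425)

q_1 = w_1/‖w_1‖ = (-4, 1)/4.1231 = (-0.9701, 0.2425).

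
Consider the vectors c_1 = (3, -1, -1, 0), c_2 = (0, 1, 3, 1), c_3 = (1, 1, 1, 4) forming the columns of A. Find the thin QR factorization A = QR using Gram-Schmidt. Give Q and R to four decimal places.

Q = [[0.9045, 0.3531, -0.0672], [-0.3015, 0.2060, 0.1567], [-0.3015, 0.8533, -0.3582], [0.0000, 0.3237, 0.9179]], R = [[3.3166, -1.2060, 0.3015], [0.0000, 3.0896, 2.7071], [0.0000, 0.0000, 3.4031]]

e_1 = c_1/‖c_1‖ = (3, -1, -1, 0)/3.3166 = (0.9045, -0.3015, -0.3015, 0.0000).
r_{12} = e_1·c_2 = -1.2060.
u_2 = c_2 + 1.2060·e_1 = (1.0909, 0.6364, 2.6364, 1.0000).
‖u_2‖ = 3.0896, so e_2 = (0.3531, 0.2060, 0.8533, 0.3237).
r_{13} = e_1·c_3 = 0.3015; r_{23} = e_2·c_3 = 2.7071.
u_3 = c_3 − 0.3015·e_1 − 2.7071·e_2 = (-0.2286, 0.5333, -1.2190, 3.1238).
‖u_3‖ = 3.4031, so e_3 = (-0.0672, 0.1567, -0.3582, 0.9179).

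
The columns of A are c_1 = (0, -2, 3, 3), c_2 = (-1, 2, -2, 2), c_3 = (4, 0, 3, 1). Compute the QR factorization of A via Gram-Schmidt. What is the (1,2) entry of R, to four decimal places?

r_{12} = -0.8528

e_1 = c_1/‖c_1‖ = (0, -2, 3, 3)/4.6904 = (0.0000, -0.4264, 0.6396, 0.6396).
r_{12} = e_1·c_2 = -0.8528.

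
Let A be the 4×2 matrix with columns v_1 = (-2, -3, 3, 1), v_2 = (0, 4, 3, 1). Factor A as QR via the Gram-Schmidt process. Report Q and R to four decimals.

Q = [[-0.4170, -0.0342], [-0.6255, 0.7358], [0.6255, 0.6417], [0.2085, 0.2139]], R = [[4.7958, -0.4170], [0.0000, 5.0819]]

v_1 = (-2, -3, 3, 1); ‖v_1‖ = 4.7958, so q_1 = (-0.4170, -0.6255, 0.6255, 0.2085).
q_1·v_2 = (-0.4170)·0 + (-0.6255)·4 + 0.6255·3 + 0.2085·1 = -0.4170.
u_2 = v_2 + 0.4170·q_1 = (-0.1739, 3.7391, 3.2609, 1.0870).
‖u_2‖ = 5.0819, so q_2 = (-0.0342, 0.7358, 0.6417, 0.2139).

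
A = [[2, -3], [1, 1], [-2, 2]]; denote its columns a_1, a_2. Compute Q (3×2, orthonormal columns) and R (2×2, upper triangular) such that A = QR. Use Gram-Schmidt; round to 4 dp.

e_1 = a_1/‖a_1‖ = (2, 1, -2)/3.0000 = (0.6667, 0.3333, -0.6667).
r_{12} = e_1·a_2 = -3.0000.
u_2 = a_2 + 3.0000·e_1 = (-1.0000, 2.0000, 0.0000).
‖u_2‖ = 2.2361, so e_2 = (-0.4472, 0.8944, 0.0000).

Q = [[0.6667, -0.4472], [0.3333, 0.8944], [-0.6667, 0.0000]], R = [[3.0000, -3.0000], [0.0000, 2.2361]]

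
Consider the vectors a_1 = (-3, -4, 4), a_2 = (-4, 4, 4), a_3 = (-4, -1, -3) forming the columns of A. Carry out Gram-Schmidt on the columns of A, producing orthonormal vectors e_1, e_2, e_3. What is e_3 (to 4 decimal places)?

e_3 = (-0.7493, -0.0937, -0.6556)

a_1 = (-3, -4, 4); ‖a_1‖ = 6.4031, so e_1 = (-0.4685, -0.6247, 0.6247).
e_1·a_2 = (-0.4685)·(-4) + (-0.6247)·4 + 0.6247·4 = 1.8741.
u_2 = a_2 − 1.8741·e_1 = (-3.1220, 5.1707, 2.8293).
‖u_2‖ = 6.6699, so e_2 = (-0.4681, 0.7752, 0.4242).
e_1·a_3 = (-0.4685)·(-4) + (-0.6247)·(-1) + 0.6247·(-3) = 0.6247; e_2·a_3 = (-0.4681)·(-4) + 0.7752·(-1) + 0.4242·(-3) = -0.1755.
u_3 = a_3 − 0.6247·e_1 + 0.1755·e_2 = (-3.7895, -0.4737, -3.3158).
‖u_3‖ = 5.0576, so e_3 = (-0.7493, -0.0937, -0.6556).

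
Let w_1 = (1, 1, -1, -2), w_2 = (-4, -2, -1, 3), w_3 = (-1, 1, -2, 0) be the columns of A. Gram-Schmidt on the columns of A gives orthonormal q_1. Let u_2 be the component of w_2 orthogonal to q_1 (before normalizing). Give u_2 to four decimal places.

w_1 = (1, 1, -1, -2); ‖w_1‖ = 2.6458, so q_1 = (0.3780, 0.3780, -0.3780, -0.7559).
q_1·w_2 = 0.3780·(-4) + 0.3780·(-2) + (-0.3780)·(-1) + (-0.7559)·3 = -4.1576.
u_2 = w_2 + 4.1576·q_1 = (-2.4286, -0.4286, -2.5714, -0.1429).

u_2 = (-2.4286, -0.4286, -2.5714, -0.1429)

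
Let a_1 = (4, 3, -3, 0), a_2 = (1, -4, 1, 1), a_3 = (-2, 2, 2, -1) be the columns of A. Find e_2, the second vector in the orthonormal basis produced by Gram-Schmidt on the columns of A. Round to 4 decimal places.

a_1 = (4, 3, -3, 0); ‖a_1‖ = 5.8310, so e_1 = (0.6860, 0.5145, -0.5145, 0.0000).
e_1·a_2 = 0.6860·1 + 0.5145·(-4) + (-0.5145)·1 + 0.0000·1 = -1.8865.
u_2 = a_2 + 1.8865·e_1 = (2.2941, -3.0294, 0.0294, 1.0000).
‖u_2‖ = 3.9295, so e_2 = (0.5838, -0.7709, 0.0075, 0.2545).

e_2 = (0.5838, -0.7709, 0.0075, 0.2545)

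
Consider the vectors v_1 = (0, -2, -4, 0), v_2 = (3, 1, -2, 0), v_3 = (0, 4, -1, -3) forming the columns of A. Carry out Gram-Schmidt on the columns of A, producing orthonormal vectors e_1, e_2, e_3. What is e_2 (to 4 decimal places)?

e_2 = (0.8589, 0.4581, -0.2290, 0.0000)

v_1 = (0, -2, -4, 0); ‖v_1‖ = 4.4721, so e_1 = (0.0000, -0.4472, -0.8944, 0.0000).
e_1·v_2 = 0.0000·3 + (-0.4472)·1 + (-0.8944)·(-2) + 0.0000·0 = 1.3416.
u_2 = v_2 − 1.3416·e_1 = (3.0000, 1.6000, -0.8000, 0.0000).
‖u_2‖ = 3.4928, so e_2 = (0.8589, 0.4581, -0.2290, 0.0000).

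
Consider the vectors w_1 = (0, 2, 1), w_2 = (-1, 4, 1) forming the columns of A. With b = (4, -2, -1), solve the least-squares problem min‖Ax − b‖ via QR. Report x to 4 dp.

e_1 = w_1/‖w_1‖ = (0, 2, 1)/2.2361 = (0.0000, 0.8944, 0.4472).
r_{12} = e_1·w_2 = 4.0249.
u_2 = w_2 − 4.0249·e_1 = (-1.0000, 0.4000, -0.8000).
‖u_2‖ = 1.3416, so e_2 = (-0.7454, 0.2981, -0.5963).
Qᵀb = (-2.2361, -2.9814).
Back-substitute: x_2 = -2.9814/1.3416 = -2.2222.
x_1 = (-2.2361 − 4.0249·(-2.2222))/2.2361 = 3.0000.

x = (3.0000, -2.2222)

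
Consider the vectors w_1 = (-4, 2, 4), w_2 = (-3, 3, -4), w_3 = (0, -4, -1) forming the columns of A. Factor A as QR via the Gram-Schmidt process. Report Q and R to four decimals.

q_1 = w_1/‖w_1‖ = (-4, 2, 4)/6.0000 = (-0.6667, 0.3333, 0.6667).
r_{12} = q_1·w_2 = 0.3333.
u_2 = w_2 − 0.3333·q_1 = (-2.7778, 2.8889, -4.2222).
‖u_2‖ = 5.8214, so q_2 = (-0.4772, 0.4963, -0.7253).
r_{13} = q_1·w_3 = -2.0000; r_{23} = q_2·w_3 = -1.2597.
u_3 = w_3 + 2.0000·q_1 + 1.2597·q_2 = (-1.9344, -2.7082, -0.5803).
‖u_3‖ = 3.3783, so q_3 = (-0.5726, -0.8016, -0.1718).

Q = [[-0.6667, -0.4772, -0.5726], [0.3333, 0.4963, -0.8016], [0.6667, -0.7253, -0.1718]], R = [[6.0000, 0.3333, -2.0000], [0.0000, 5.8214, -1.2597], [0.0000, 0.0000, 3.3783]]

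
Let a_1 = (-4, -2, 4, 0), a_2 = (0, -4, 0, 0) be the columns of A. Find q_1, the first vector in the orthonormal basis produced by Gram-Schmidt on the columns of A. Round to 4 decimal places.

q_1 = (-0.6667, -0.3333, 0.6667, 0.0000)

a_1 = (-4, -2, 4, 0); ‖a_1‖ = 6.0000, so q_1 = (-0.6667, -0.3333, 0.6667, 0.0000).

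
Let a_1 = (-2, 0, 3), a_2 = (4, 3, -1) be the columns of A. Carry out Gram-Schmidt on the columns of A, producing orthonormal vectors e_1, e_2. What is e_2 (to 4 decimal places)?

e_2 = (0.5648, 0.7343, 0.3766)

a_1 = (-2, 0, 3); ‖a_1‖ = 3.6056, so e_1 = (-0.5547, 0.0000, 0.8321).
e_1·a_2 = (-0.5547)·4 + 0.0000·3 + 0.8321·(-1) = -3.0509.
u_2 = a_2 + 3.0509·e_1 = (2.3077, 3.0000, 1.5385).
‖u_2‖ = 4.0856, so e_2 = (0.5648, 0.7343, 0.3766).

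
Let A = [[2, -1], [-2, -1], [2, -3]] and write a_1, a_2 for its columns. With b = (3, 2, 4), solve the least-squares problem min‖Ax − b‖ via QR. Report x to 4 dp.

x = (0.0833, -1.5000)

a_1 = (2, -2, 2); ‖a_1‖ = 3.4641, so e_1 = (0.5774, -0.5774, 0.5774).
e_1·a_2 = 0.5774·(-1) + (-0.5774)·(-1) + 0.5774·(-3) = -1.7321.
u_2 = a_2 + 1.7321·e_1 = (0.0000, -2.0000, -2.0000).
‖u_2‖ = 2.8284, so e_2 = (0.0000, -0.7071, -0.7071).
Qᵀb = (2.8868, -4.2426).
Back-substitute: x_2 = -4.2426/2.8284 = -1.5000.
x_1 = (2.8868 + 1.7321·(-1.5000))/3.4641 = 0.0833.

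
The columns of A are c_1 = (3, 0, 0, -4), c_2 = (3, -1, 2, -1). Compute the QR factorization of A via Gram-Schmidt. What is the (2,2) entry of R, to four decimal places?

e_1 = c_1/‖c_1‖ = (3, 0, 0, -4)/5.0000 = (0.6000, 0.0000, 0.0000, -0.8000).
r_{12} = e_1·c_2 = 2.6000.
u_2 = c_2 − 2.6000·e_1 = (1.4400, -1.0000, 2.0000, 1.0800).
r_{22} = ‖u_2‖ = 2.8705.

r_{22} = 2.8705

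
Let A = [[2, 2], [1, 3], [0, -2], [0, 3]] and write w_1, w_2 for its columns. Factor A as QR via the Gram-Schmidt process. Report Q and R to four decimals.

e_1 = w_1/‖w_1‖ = (2, 1, 0, 0)/2.2361 = (0.8944, 0.4472, 0.0000, 0.0000).
r_{12} = e_1·w_2 = 3.1305.
u_2 = w_2 − 3.1305·e_1 = (-0.8000, 1.6000, -2.0000, 3.0000).
‖u_2‖ = 4.0249, so e_2 = (-0.1988, 0.3975, -0.4969, 0.7454).

Q = [[0.8944, -0.1988], [0.4472, 0.3975], [0.0000, -0.4969], [0.0000, 0.7454]], R = [[2.2361, 3.1305], [0.0000, 4.0249]]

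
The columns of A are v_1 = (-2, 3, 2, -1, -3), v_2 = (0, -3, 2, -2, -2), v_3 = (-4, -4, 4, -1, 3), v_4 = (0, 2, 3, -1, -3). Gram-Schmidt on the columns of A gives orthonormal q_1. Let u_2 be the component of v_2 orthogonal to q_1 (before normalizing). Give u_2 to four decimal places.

q_1 = v_1/‖v_1‖ = (-2, 3, 2, -1, -3)/5.1962 = (-0.3849, 0.5774, 0.3849, -0.1925, -0.5774).
r_{12} = q_1·v_2 = 0.5774.
u_2 = v_2 − 0.5774·q_1 = (0.2222, -3.3333, 1.7778, -1.8889, -1.6667).

u_2 = (0.2222, -3.3333, 1.7778, -1.8889, -1.6667)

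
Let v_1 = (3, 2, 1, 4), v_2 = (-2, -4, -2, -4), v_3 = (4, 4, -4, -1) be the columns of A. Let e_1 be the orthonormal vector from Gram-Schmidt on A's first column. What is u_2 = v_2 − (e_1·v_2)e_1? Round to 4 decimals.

v_1 = (3, 2, 1, 4); ‖v_1‖ = 5.4772, so e_1 = (0.5477, 0.3651, 0.1826, 0.7303).
e_1·v_2 = 0.5477·(-2) + 0.3651·(-4) + 0.1826·(-2) + 0.7303·(-4) = -5.8424.
u_2 = v_2 + 5.8424·e_1 = (1.2000, -1.8667, -0.9333, 0.2667).

u_2 = (1.2000, -1.8667, -0.9333, 0.2667)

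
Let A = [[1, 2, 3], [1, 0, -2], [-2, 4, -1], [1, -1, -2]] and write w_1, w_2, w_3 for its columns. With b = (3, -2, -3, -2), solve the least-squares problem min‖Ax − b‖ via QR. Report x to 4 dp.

x = (0.1968, -0.3492, 1.1778)

w_1 = (1, 1, -2, 1); ‖w_1‖ = 2.6458, so e_1 = (0.3780, 0.3780, -0.7559, 0.3780).
e_1·w_2 = 0.3780·2 + 0.3780·0 + (-0.7559)·4 + 0.3780·(-1) = -2.6458.
u_2 = w_2 + 2.6458·e_1 = (3.0000, 1.0000, 2.0000, 0.0000).
‖u_2‖ = 3.7417, so e_2 = (0.8018, 0.2673, 0.5345, 0.0000).
e_1·w_3 = 0.3780·3 + 0.3780·(-2) + (-0.7559)·(-1) + 0.3780·(-2) = 0.3780; e_2·w_3 = 0.8018·3 + 0.2673·(-2) + 0.5345·(-1) + (0.0000)·(-2) = 1.3363.
u_3 = w_3 − 0.3780·e_1 − 1.3363·e_2 = (1.7857, -2.5000, -1.4286, -2.1429).
‖u_3‖ = 4.0089, so e_3 = (0.4454, -0.6236, -0.3563, -0.5345).
Qᵀb = (1.8898, 0.2673, 4.7216).
Back-substitute: x_3 = 4.7216/4.0089 = 1.1778.
x_2 = (0.2673 − 1.3363·1.1778)/3.7417 = -0.3492.
x_1 = (1.8898 + 2.6458·(-0.3492) − 0.3780·1.1778)/2.6458 = 0.1968.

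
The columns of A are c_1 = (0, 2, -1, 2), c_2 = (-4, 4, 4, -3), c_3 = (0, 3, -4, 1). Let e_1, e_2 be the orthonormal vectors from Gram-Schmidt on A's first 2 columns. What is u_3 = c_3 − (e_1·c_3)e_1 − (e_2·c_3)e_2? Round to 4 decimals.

u_3 = (-0.3065, 0.6739, -2.3772, -1.8625)

c_1 = (0, 2, -1, 2); ‖c_1‖ = 3.0000, so e_1 = (0.0000, 0.6667, -0.3333, 0.6667).
e_1·c_2 = 0.0000·(-4) + 0.6667·4 + (-0.3333)·4 + 0.6667·(-3) = -0.6667.
u_2 = c_2 + 0.6667·e_1 = (-4.0000, 4.4444, 3.7778, -2.5556).
‖u_2‖ = 7.5203, so e_2 = (-0.5319, 0.5910, 0.5023, -0.3398).
e_1·c_3 = 0.0000·0 + 0.6667·3 + (-0.3333)·(-4) + 0.6667·1 = 4.0000; e_2·c_3 = (-0.5319)·0 + 0.5910·3 + 0.5023·(-4) + (-0.3398)·1 = -0.5762.
u_3 = c_3 − 4.0000·e_1 + 0.5762·e_2 = (-0.3065, 0.6739, -2.3772, -1.8625).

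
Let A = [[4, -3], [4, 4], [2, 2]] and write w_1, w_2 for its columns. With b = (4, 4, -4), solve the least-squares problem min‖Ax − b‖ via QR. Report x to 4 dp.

q_1 = w_1/‖w_1‖ = (4, 4, 2)/6.0000 = (0.6667, 0.6667, 0.3333).
r_{12} = q_1·w_2 = 1.3333.
u_2 = w_2 − 1.3333·q_1 = (-3.8889, 3.1111, 1.5556).
‖u_2‖ = 5.2175, so q_2 = (-0.7454, 0.5963, 0.2981).
Qᵀb = (4.0000, -1.7889).
Back-substitute: x_2 = -1.7889/5.2175 = -0.3429.
x_1 = (4.0000 − 1.3333·(-0.3429))/6.0000 = 0.7429.

x = (0.7429, -0.3429)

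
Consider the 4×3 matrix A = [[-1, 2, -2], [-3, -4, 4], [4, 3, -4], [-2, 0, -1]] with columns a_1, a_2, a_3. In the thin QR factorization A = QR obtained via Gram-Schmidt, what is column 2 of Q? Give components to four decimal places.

e_2 = (0.7620, -0.5018, 0.0186, 0.4089)

e_1 = a_1/‖a_1‖ = (-1, -3, 4, -2)/5.4772 = (-0.1826, -0.5477, 0.7303, -0.3651).
r_{12} = e_1·a_2 = 4.0166.
u_2 = a_2 − 4.0166·e_1 = (2.7333, -1.8000, 0.0667, 1.4667).
‖u_2‖ = 3.5870, so e_2 = (0.7620, -0.5018, 0.0186, 0.4089).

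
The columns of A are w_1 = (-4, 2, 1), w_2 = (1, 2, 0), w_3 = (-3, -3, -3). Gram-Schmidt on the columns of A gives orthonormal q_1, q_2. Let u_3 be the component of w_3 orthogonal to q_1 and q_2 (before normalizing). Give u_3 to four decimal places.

u_3 = (-0.6286, 0.3143, -3.1429)

q_1 = w_1/‖w_1‖ = (-4, 2, 1)/4.5826 = (-0.8729, 0.4364, 0.2182).
r_{12} = q_1·w_2 = 0.0000.
u_2 = w_2 + 0.0000·q_1 = (1.0000, 2.0000, 0.0000).
‖u_2‖ = 2.2361, so q_2 = (0.4472, 0.8944, 0.0000).
r_{13} = q_1·w_3 = 0.6547; r_{23} = q_2·w_3 = -4.0249.
u_3 = w_3 − 0.6547·q_1 + 4.0249·q_2 = (-0.6286, 0.3143, -3.1429).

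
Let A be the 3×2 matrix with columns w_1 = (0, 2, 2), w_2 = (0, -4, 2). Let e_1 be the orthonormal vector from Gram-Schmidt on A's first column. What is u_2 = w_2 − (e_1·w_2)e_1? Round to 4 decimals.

w_1 = (0, 2, 2); ‖w_1‖ = 2.8284, so e_1 = (0.0000, 0.7071, 0.7071).
e_1·w_2 = 0.0000·0 + 0.7071·(-4) + 0.7071·2 = -1.4142.
u_2 = w_2 + 1.4142·e_1 = (0.0000, -3.0000, 3.0000).

u_2 = (0.0000, -3.0000, 3.0000)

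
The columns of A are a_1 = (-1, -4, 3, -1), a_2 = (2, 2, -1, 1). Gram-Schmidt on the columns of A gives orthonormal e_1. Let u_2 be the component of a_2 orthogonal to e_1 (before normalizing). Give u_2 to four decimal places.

a_1 = (-1, -4, 3, -1); ‖a_1‖ = 5.1962, so e_1 = (-0.1925, -0.7698, 0.5774, -0.1925).
e_1·a_2 = (-0.1925)·2 + (-0.7698)·2 + 0.5774·(-1) + (-0.1925)·1 = -2.6943.
u_2 = a_2 + 2.6943·e_1 = (1.4815, -0.0741, 0.5556, 0.4815).

u_2 = (1.4815, -0.0741, 0.5556, 0.4815)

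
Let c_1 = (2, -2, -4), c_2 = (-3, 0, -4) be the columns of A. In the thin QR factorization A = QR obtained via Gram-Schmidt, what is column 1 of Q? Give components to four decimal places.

q_1 = (0.4082, -0.4082, -0.8165)

q_1 = c_1/‖c_1‖ = (2, -2, -4)/4.8990 = (0.4082, -0.4082, -0.8165).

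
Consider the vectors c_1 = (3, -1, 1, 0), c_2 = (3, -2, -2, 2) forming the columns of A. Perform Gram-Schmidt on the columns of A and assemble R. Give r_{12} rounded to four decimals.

q_1 = c_1/‖c_1‖ = (3, -1, 1, 0)/3.3166 = (0.9045, -0.3015, 0.3015, 0.0000).
r_{12} = q_1·c_2 = 2.7136.

r_{12} = 2.7136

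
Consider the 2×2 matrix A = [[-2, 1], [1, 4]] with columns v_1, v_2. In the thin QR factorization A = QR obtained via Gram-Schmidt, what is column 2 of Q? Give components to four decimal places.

e_2 = (0.4472, 0.8944)

e_1 = v_1/‖v_1‖ = (-2, 1)/2.2361 = (-0.8944, 0.4472).
r_{12} = e_1·v_2 = 0.8944.
u_2 = v_2 − 0.8944·e_1 = (1.8000, 3.6000).
‖u_2‖ = 4.0249, so e_2 = (0.4472, 0.8944).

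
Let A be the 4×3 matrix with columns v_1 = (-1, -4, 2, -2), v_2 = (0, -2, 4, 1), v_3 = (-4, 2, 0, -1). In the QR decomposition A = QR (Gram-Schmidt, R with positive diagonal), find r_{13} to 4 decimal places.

r_{13} = -0.4000

v_1 = (-1, -4, 2, -2); ‖v_1‖ = 5.0000, so q_1 = (-0.2000, -0.8000, 0.4000, -0.4000).
r_{13} = q_1·v_3 = -0.4000.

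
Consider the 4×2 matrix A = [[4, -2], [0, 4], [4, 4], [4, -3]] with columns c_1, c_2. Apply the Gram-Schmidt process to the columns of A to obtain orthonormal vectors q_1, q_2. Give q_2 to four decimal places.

q_2 = (-0.2494, 0.5985, 0.6484, -0.3990)

q_1 = c_1/‖c_1‖ = (4, 0, 4, 4)/6.9282 = (0.5774, 0.0000, 0.5774, 0.5774).
r_{12} = q_1·c_2 = -0.5774.
u_2 = c_2 + 0.5774·q_1 = (-1.6667, 4.0000, 4.3333, -2.6667).
‖u_2‖ = 6.6833, so q_2 = (-0.2494, 0.5985, 0.6484, -0.3990).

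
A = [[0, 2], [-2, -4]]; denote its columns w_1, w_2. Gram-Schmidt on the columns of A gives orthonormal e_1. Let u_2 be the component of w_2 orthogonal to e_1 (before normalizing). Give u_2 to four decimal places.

u_2 = (2.0000, 0.0000)

w_1 = (0, -2); ‖w_1‖ = 2.0000, so e_1 = (0.0000, -1.0000).
e_1·w_2 = 0.0000·2 + (-1.0000)·(-4) = 4.0000.
u_2 = w_2 − 4.0000·e_1 = (2.0000, 0.0000).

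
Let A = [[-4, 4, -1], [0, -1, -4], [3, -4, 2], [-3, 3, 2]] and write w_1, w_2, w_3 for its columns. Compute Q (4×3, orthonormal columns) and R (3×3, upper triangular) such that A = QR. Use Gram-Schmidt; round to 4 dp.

Q = [[-0.6860, -0.2679, -0.0110], [0.0000, -0.7591, -0.5724], [0.5145, -0.5582, 0.5724], [-0.5145, -0.2009, 0.5871]], R = [[5.8310, -6.3454, 0.6860], [0.0000, 1.3173, 1.7862], [0.0000, 0.0000, 4.6194]]

w_1 = (-4, 0, 3, -3); ‖w_1‖ = 5.8310, so e_1 = (-0.6860, 0.0000, 0.5145, -0.5145).
e_1·w_2 = (-0.6860)·4 + 0.0000·(-1) + 0.5145·(-4) + (-0.5145)·3 = -6.3454.
u_2 = w_2 + 6.3454·e_1 = (-0.3529, -1.0000, -0.7353, -0.2647).
‖u_2‖ = 1.3173, so e_2 = (-0.2679, -0.7591, -0.5582, -0.2009).
e_1·w_3 = (-0.6860)·(-1) + 0.0000·(-4) + 0.5145·2 + (-0.5145)·2 = 0.6860; e_2·w_3 = (-0.2679)·(-1) + (-0.7591)·(-4) + (-0.5582)·2 + (-0.2009)·2 = 1.7862.
u_3 = w_3 − 0.6860·e_1 − 1.7862·e_2 = (-0.0508, -2.6441, 2.6441, 2.7119).
‖u_3‖ = 4.6194, so e_3 = (-0.0110, -0.5724, 0.5724, 0.5871).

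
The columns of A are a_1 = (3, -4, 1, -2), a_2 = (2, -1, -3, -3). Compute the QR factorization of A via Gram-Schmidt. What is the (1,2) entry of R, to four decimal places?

a_1 = (3, -4, 1, -2); ‖a_1‖ = 5.4772, so e_1 = (0.5477, -0.7303, 0.1826, -0.3651).
r_{12} = e_1·a_2 = 2.3735.

r_{12} = 2.3735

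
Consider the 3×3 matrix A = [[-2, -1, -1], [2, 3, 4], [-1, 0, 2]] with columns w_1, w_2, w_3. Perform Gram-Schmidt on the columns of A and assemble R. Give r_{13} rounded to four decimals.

q_1 = w_1/‖w_1‖ = (-2, 2, -1)/3.0000 = (-0.6667, 0.6667, -0.3333).
r_{13} = q_1·w_3 = 2.6667.

r_{13} = 2.6667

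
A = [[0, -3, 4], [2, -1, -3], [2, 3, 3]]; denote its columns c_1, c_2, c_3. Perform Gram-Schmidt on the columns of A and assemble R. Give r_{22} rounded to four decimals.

r_{22} = 4.1231

c_1 = (0, 2, 2); ‖c_1‖ = 2.8284, so e_1 = (0.0000, 0.7071, 0.7071).
e_1·c_2 = 0.0000·(-3) + 0.7071·(-1) + 0.7071·3 = 1.4142.
u_2 = c_2 − 1.4142·e_1 = (-3.0000, -2.0000, 2.0000).
r_{22} = ‖u_2‖ = 4.1231.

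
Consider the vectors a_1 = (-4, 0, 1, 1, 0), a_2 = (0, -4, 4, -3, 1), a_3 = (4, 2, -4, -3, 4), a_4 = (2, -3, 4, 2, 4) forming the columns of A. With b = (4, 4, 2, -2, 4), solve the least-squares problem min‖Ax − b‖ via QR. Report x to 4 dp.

x = (-0.0419, -0.0295, 0.6275, 0.3917)

q_1 = a_1/‖a_1‖ = (-4, 0, 1, 1, 0)/4.2426 = (-0.9428, 0.0000, 0.2357, 0.2357, 0.0000).
r_{12} = q_1·a_2 = 0.2357.
u_2 = a_2 − 0.2357·q_1 = (0.2222, -4.0000, 3.9444, -3.0556, 1.0000).
‖u_2‖ = 6.4765, so q_2 = (0.0343, -0.6176, 0.6090, -0.4718, 0.1544).
r_{13} = q_1·a_3 = -5.4212; r_{23} = q_2·a_3 = -1.5012.
u_3 = a_3 + 5.4212·q_1 + 1.5012·q_2 = (-1.0596, 1.0728, -1.8079, -2.4305, 4.2318).
‖u_3‖ = 5.4183, so q_3 = (-0.1956, 0.1980, -0.3337, -0.4486, 0.7810).
r_{14} = q_1·a_4 = -0.4714; r_{24} = q_2·a_4 = 4.0317; r_{34} = q_3·a_4 = -0.0929.
u_4 = a_4 + 0.4714·q_1 − 4.0317·q_2 + 0.0929·q_3 = (1.3991, -0.4915, 1.6246, 3.9716, 3.4500).
‖u_4‖ = 5.7022, so q_4 = (0.2454, -0.0862, 0.2849, 0.6965, 0.6050).
Qᵀb = (-3.7712, 0.4461, 3.3637, 2.2336).
Back-substitute: x_4 = 2.2336/5.7022 = 0.3917.
x_3 = (3.3637 + 0.0929·0.3917)/5.4183 = 0.6275.
x_2 = (0.4461 + 1.5012·0.6275 − 4.0317·0.3917)/6.4765 = -0.0295.
x_1 = (-3.7712 − 0.2357·(-0.0295) + 5.4212·0.6275 + 0.4714·0.3917)/4.2426 = -0.0419.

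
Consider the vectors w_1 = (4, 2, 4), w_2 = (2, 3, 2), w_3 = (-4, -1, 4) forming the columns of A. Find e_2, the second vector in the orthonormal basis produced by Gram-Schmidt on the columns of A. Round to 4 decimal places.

w_1 = (4, 2, 4); ‖w_1‖ = 6.0000, so e_1 = (0.6667, 0.3333, 0.6667).
e_1·w_2 = 0.6667·2 + 0.3333·3 + 0.6667·2 = 3.6667.
u_2 = w_2 − 3.6667·e_1 = (-0.4444, 1.7778, -0.4444).
‖u_2‖ = 1.8856, so e_2 = (-0.2357, 0.9428, -0.2357).

e_2 = (-0.2357, 0.9428, -0.2357)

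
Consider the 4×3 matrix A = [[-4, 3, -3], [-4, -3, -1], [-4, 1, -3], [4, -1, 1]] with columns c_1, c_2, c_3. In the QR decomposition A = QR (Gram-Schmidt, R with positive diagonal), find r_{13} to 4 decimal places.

r_{13} = 4.0000

c_1 = (-4, -4, -4, 4); ‖c_1‖ = 8.0000, so q_1 = (-0.5000, -0.5000, -0.5000, 0.5000).
r_{13} = q_1·c_3 = 4.0000.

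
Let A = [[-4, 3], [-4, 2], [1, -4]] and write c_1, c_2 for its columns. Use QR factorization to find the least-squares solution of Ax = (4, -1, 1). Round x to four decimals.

c_1 = (-4, -4, 1); ‖c_1‖ = 5.7446, so q_1 = (-0.6963, -0.6963, 0.1741).
q_1·c_2 = (-0.6963)·3 + (-0.6963)·2 + 0.1741·(-4) = -4.1779.
u_2 = c_2 + 4.1779·q_1 = (0.0909, -0.9091, -3.2727).
‖u_2‖ = 3.3979, so q_2 = (0.0268, -0.2675, -0.9632).
Qᵀb = (-1.9149, -0.5886).
Back-substitute: x_2 = -0.5886/3.3979 = -0.1732.
x_1 = (-1.9149 + 4.1779·(-0.1732))/5.7446 = -0.4593.

x = (-0.4593, -0.1732)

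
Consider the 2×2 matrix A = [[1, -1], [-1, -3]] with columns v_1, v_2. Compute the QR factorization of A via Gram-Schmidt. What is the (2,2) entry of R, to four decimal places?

e_1 = v_1/‖v_1‖ = (1, -1)/1.4142 = (0.7071, -0.7071).
r_{12} = e_1·v_2 = 1.4142.
u_2 = v_2 − 1.4142·e_1 = (-2.0000, -2.0000).
r_{22} = ‖u_2‖ = 2.8284.

r_{22} = 2.8284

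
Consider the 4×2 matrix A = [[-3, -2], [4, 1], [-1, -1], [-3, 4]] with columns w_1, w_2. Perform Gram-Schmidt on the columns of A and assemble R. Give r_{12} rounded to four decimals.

r_{12} = -0.1690

q_1 = w_1/‖w_1‖ = (-3, 4, -1, -3)/5.9161 = (-0.5071, 0.6761, -0.1690, -0.5071).
r_{12} = q_1·w_2 = -0.1690.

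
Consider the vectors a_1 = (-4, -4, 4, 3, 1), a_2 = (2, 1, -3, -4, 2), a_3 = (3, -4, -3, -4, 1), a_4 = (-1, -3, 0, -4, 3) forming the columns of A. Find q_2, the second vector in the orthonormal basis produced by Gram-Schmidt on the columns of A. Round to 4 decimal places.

a_1 = (-4, -4, 4, 3, 1); ‖a_1‖ = 7.6158, so q_1 = (-0.5252, -0.5252, 0.5252, 0.3939, 0.1313).
q_1·a_2 = (-0.5252)·2 + (-0.5252)·1 + 0.5252·(-3) + 0.3939·(-4) + 0.1313·2 = -4.4644.
u_2 = a_2 + 4.4644·q_1 = (-0.3448, -1.3448, -0.6552, -2.2414, 2.5862).
‖u_2‖ = 3.7509, so q_2 = (-0.0919, -0.3585, -0.1747, -0.5976, 0.6895).

q_2 = (-0.0919, -0.3585, -0.1747, -0.5976, 0.6895)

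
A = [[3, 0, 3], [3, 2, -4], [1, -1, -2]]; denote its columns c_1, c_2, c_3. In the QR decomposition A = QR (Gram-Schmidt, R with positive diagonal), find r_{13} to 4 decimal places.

r_{13} = -1.1471

c_1 = (3, 3, 1); ‖c_1‖ = 4.3589, so e_1 = (0.6882, 0.6882, 0.2294).
r_{13} = e_1·c_3 = -1.1471.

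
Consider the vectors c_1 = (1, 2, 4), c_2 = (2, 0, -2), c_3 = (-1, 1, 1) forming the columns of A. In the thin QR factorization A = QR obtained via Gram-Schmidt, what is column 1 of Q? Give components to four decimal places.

q_1 = (0.2182, 0.4364, 0.8729)

c_1 = (1, 2, 4); ‖c_1‖ = 4.5826, so q_1 = (0.2182, 0.4364, 0.8729).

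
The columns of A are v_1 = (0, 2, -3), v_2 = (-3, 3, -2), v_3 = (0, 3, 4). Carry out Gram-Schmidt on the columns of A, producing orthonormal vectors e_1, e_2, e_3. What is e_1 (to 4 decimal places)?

v_1 = (0, 2, -3); ‖v_1‖ = 3.6056, so e_1 = (0.0000, 0.5547, -0.8321).

e_1 = (0.0000, 0.5547, -0.8321)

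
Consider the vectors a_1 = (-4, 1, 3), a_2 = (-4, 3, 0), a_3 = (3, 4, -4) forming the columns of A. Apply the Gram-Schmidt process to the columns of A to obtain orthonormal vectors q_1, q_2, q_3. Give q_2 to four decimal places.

q_2 = (-0.3230, 0.6806, -0.6576)

q_1 = a_1/‖a_1‖ = (-4, 1, 3)/5.0990 = (-0.7845, 0.1961, 0.5883).
r_{12} = q_1·a_2 = 3.7262.
u_2 = a_2 − 3.7262·q_1 = (-1.0769, 2.2692, -2.1923).
‖u_2‖ = 3.3340, so q_2 = (-0.3230, 0.6806, -0.6576).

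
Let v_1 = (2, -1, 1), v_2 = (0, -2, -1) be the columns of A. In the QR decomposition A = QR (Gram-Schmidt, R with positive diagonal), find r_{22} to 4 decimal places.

r_{22} = 2.1985

e_1 = v_1/‖v_1‖ = (2, -1, 1)/2.4495 = (0.8165, -0.4082, 0.4082).
r_{12} = e_1·v_2 = 0.4082.
u_2 = v_2 − 0.4082·e_1 = (-0.3333, -1.8333, -1.1667).
r_{22} = ‖u_2‖ = 2.1985.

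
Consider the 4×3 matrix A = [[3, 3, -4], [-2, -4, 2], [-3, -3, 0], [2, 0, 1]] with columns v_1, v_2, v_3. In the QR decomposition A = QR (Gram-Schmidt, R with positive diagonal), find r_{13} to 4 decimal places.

r_{13} = -2.7456

q_1 = v_1/‖v_1‖ = (3, -2, -3, 2)/5.0990 = (0.5883, -0.3922, -0.5883, 0.3922).
r_{13} = q_1·v_3 = -2.7456.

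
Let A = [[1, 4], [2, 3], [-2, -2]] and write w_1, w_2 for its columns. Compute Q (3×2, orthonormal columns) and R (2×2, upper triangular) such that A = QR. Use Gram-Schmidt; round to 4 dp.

Q = [[0.3333, 0.9096], [0.6667, -0.0413], [-0.6667, 0.4134]], R = [[3.0000, 4.6667], [0.0000, 2.6874]]

q_1 = w_1/‖w_1‖ = (1, 2, -2)/3.0000 = (0.3333, 0.6667, -0.6667).
r_{12} = q_1·w_2 = 4.6667.
u_2 = w_2 − 4.6667·q_1 = (2.4444, -0.1111, 1.1111).
‖u_2‖ = 2.6874, so q_2 = (0.9096, -0.0413, 0.4134).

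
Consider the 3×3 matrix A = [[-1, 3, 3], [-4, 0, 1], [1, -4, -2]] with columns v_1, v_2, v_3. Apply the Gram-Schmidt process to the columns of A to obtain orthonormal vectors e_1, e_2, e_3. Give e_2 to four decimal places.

e_2 = (0.5532, -0.3296, -0.7651)

v_1 = (-1, -4, 1); ‖v_1‖ = 4.2426, so e_1 = (-0.2357, -0.9428, 0.2357).
e_1·v_2 = (-0.2357)·3 + (-0.9428)·0 + 0.2357·(-4) = -1.6499.
u_2 = v_2 + 1.6499·e_1 = (2.6111, -1.5556, -3.6111).
‖u_2‖ = 4.7199, so e_2 = (0.5532, -0.3296, -0.7651).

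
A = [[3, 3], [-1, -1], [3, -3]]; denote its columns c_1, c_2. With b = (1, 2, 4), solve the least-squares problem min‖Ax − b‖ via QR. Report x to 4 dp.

c_1 = (3, -1, 3); ‖c_1‖ = 4.3589, so e_1 = (0.6882, -0.2294, 0.6882).
e_1·c_2 = 0.6882·3 + (-0.2294)·(-1) + 0.6882·(-3) = 0.2294.
u_2 = c_2 − 0.2294·e_1 = (2.8421, -0.9474, -3.1579).
‖u_2‖ = 4.3529, so e_2 = (0.6529, -0.2176, -0.7255).
Qᵀb = (2.9824, -2.6843).
Back-substitute: x_2 = -2.6843/4.3529 = -0.6167.
x_1 = (2.9824 − 0.2294·(-0.6167))/4.3589 = 0.7167.

x = (0.7167, -0.6167)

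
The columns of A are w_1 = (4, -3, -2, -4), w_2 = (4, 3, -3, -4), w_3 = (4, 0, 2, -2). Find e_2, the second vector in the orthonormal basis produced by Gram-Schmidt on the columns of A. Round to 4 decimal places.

w_1 = (4, -3, -2, -4); ‖w_1‖ = 6.7082, so e_1 = (0.5963, -0.4472, -0.2981, -0.5963).
e_1·w_2 = 0.5963·4 + (-0.4472)·3 + (-0.2981)·(-3) + (-0.5963)·(-4) = 4.3231.
u_2 = w_2 − 4.3231·e_1 = (1.4222, 4.9333, -1.7111, -1.4222).
‖u_2‖ = 5.5956, so e_2 = (0.2542, 0.8816, -0.3058, -0.2542).

e_2 = (0.2542, 0.8816, -0.3058, -0.2542)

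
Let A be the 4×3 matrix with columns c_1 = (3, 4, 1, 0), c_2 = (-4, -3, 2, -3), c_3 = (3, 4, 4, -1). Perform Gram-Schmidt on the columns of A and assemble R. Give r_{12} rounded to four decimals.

e_1 = c_1/‖c_1‖ = (3, 4, 1, 0)/5.0990 = (0.5883, 0.7845, 0.1961, 0.0000).
r_{12} = e_1·c_2 = -4.3146.

r_{12} = -4.3146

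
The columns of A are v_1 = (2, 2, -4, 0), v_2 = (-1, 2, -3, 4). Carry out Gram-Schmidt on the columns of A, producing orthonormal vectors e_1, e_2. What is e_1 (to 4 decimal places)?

v_1 = (2, 2, -4, 0); ‖v_1‖ = 4.8990, so e_1 = (0.4082, 0.4082, -0.8165, 0.0000).

e_1 = (0.4082, 0.4082, -0.8165, 0.0000)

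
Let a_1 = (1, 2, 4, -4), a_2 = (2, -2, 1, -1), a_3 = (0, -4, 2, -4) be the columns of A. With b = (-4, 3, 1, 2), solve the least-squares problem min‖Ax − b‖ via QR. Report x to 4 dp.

x = (0.1878, -1.7469, 0.0959)

a_1 = (1, 2, 4, -4); ‖a_1‖ = 6.0828, so q_1 = (0.1644, 0.3288, 0.6576, -0.6576).
q_1·a_2 = 0.1644·2 + 0.3288·(-2) + 0.6576·1 + (-0.6576)·(-1) = 0.9864.
u_2 = a_2 − 0.9864·q_1 = (1.8378, -2.3243, 0.3514, -0.3514).
‖u_2‖ = 3.0045, so q_2 = (0.6117, -0.7736, 0.1169, -0.1169).
q_1·a_3 = 0.1644·0 + 0.3288·(-4) + 0.6576·2 + (-0.6576)·(-4) = 2.6304; q_2·a_3 = 0.6117·0 + (-0.7736)·(-4) + 0.1169·2 + (-0.1169)·(-4) = 3.7961.
u_3 = a_3 − 2.6304·q_1 − 3.7961·q_2 = (-2.7545, -1.9281, -0.1737, -1.8263).
‖u_3‖ = 3.8302, so q_3 = (-0.7191, -0.5034, -0.0453, -0.4768).
Qᵀb = (-0.3288, -4.8846, 0.3674).
Back-substitute: x_3 = 0.3674/3.8302 = 0.0959.
x_2 = (-4.8846 − 3.7961·0.0959)/3.0045 = -1.7469.
x_1 = (-0.3288 − 0.9864·(-1.7469) − 2.6304·0.0959)/6.0828 = 0.1878.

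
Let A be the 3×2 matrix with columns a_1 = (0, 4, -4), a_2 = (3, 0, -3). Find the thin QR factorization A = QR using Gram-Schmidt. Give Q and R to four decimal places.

Q = [[0.0000, 0.8165], [0.7071, -0.4082], [-0.7071, -0.4082]], R = [[5.6569, 2.1213], [0.0000, 3.6742]]

q_1 = a_1/‖a_1‖ = (0, 4, -4)/5.6569 = (0.0000, 0.7071, -0.7071).
r_{12} = q_1·a_2 = 2.1213.
u_2 = a_2 − 2.1213·q_1 = (3.0000, -1.5000, -1.5000).
‖u_2‖ = 3.6742, so q_2 = (0.8165, -0.4082, -0.4082).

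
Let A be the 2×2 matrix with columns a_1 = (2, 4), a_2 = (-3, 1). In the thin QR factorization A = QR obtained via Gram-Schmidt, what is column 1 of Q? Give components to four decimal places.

e_1 = a_1/‖a_1‖ = (2, 4)/4.4721 = (0.4472, 0.8944).

e_1 = (0.4472, 0.8944)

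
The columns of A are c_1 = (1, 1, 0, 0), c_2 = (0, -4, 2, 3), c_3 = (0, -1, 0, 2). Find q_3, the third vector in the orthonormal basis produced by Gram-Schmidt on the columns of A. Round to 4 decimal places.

c_1 = (1, 1, 0, 0); ‖c_1‖ = 1.4142, so q_1 = (0.7071, 0.7071, 0.0000, 0.0000).
q_1·c_2 = 0.7071·0 + 0.7071·(-4) + 0.0000·2 + 0.0000·3 = -2.8284.
u_2 = c_2 + 2.8284·q_1 = (2.0000, -2.0000, 2.0000, 3.0000).
‖u_2‖ = 4.5826, so q_2 = (0.4364, -0.4364, 0.4364, 0.6547).
q_1·c_3 = 0.7071·0 + 0.7071·(-1) + 0.0000·0 + 0.0000·2 = -0.7071; q_2·c_3 = 0.4364·0 + (-0.4364)·(-1) + 0.4364·0 + 0.6547·2 = 1.7457.
u_3 = c_3 + 0.7071·q_1 − 1.7457·q_2 = (-0.2619, 0.2619, -0.7619, 0.8571).
‖u_3‖ = 1.2051, so q_3 = (-0.2173, 0.2173, -0.6322, 0.7112).

q_3 = (-0.2173, 0.2173, -0.6322, 0.7112)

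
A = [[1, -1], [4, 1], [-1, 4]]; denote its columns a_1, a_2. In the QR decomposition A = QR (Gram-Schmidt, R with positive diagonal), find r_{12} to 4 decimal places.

a_1 = (1, 4, -1); ‖a_1‖ = 4.2426, so q_1 = (0.2357, 0.9428, -0.2357).
r_{12} = q_1·a_2 = -0.2357.

r_{12} = -0.2357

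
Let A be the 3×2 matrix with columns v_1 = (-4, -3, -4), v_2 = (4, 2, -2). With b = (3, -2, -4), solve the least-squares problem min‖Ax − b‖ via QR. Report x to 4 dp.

v_1 = (-4, -3, -4); ‖v_1‖ = 6.4031, so q_1 = (-0.6247, -0.4685, -0.6247).
q_1·v_2 = (-0.6247)·4 + (-0.4685)·2 + (-0.6247)·(-2) = -2.1864.
u_2 = v_2 + 2.1864·q_1 = (2.6341, 0.9756, -3.3659).
‖u_2‖ = 4.3840, so q_2 = (0.6009, 0.2225, -0.7678).
Qᵀb = (1.5617, 4.4285).
Back-substitute: x_2 = 4.4285/4.3840 = 1.0102.
x_1 = (1.5617 + 2.1864·1.0102)/6.4031 = 0.5888.

x = (0.5888, 1.0102)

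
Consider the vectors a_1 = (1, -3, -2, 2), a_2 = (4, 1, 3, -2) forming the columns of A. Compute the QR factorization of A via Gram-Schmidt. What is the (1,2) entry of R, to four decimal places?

r_{12} = -2.1213

a_1 = (1, -3, -2, 2); ‖a_1‖ = 4.2426, so q_1 = (0.2357, -0.7071, -0.4714, 0.4714).
r_{12} = q_1·a_2 = -2.1213.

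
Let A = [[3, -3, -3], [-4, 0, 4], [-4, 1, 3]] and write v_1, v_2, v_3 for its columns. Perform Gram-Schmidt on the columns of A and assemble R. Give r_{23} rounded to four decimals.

q_1 = v_1/‖v_1‖ = (3, -4, -4)/6.4031 = (0.4685, -0.6247, -0.6247).
r_{12} = q_1·v_2 = -2.0303.
u_2 = v_2 + 2.0303·q_1 = (-2.0488, -1.2683, -0.2683).
‖u_2‖ = 2.4245, so q_2 = (-0.8450, -0.5231, -0.1107).
r_{23} = q_2·v_3 = 0.1107.

r_{23} = 0.1107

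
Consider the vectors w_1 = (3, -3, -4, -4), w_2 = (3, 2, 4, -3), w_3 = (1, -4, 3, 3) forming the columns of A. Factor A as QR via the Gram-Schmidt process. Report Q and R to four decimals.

w_1 = (3, -3, -4, -4); ‖w_1‖ = 7.0711, so q_1 = (0.4243, -0.4243, -0.5657, -0.5657).
q_1·w_2 = 0.4243·3 + (-0.4243)·2 + (-0.5657)·4 + (-0.5657)·(-3) = -0.1414.
u_2 = w_2 + 0.1414·q_1 = (3.0600, 1.9400, 3.9200, -3.0800).
‖u_2‖ = 6.1628, so q_2 = (0.4965, 0.3148, 0.6361, -0.4998).
q_1·w_3 = 0.4243·1 + (-0.4243)·(-4) + (-0.5657)·3 + (-0.5657)·3 = -1.2728; q_2·w_3 = 0.4965·1 + 0.3148·(-4) + 0.6361·3 + (-0.4998)·3 = -0.3537.
u_3 = w_3 + 1.2728·q_1 + 0.3537·q_2 = (1.7156, -4.4286, 2.5050, 2.1032).
‖u_3‖ = 5.7667, so q_3 = (0.2975, -0.7680, 0.4344, 0.3647).

Q = [[0.4243, 0.4965, 0.2975], [-0.4243, 0.3148, -0.7680], [-0.5657, 0.6361, 0.4344], [-0.5657, -0.4998, 0.3647]], R = [[7.0711, -0.1414, -1.2728], [0.0000, 6.1628, -0.3537], [0.0000, 0.0000, 5.7667]]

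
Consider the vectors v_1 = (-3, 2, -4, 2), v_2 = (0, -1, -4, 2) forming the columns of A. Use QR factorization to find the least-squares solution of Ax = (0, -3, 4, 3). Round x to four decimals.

x = (-0.5691, 0.1545)

e_1 = v_1/‖v_1‖ = (-3, 2, -4, 2)/5.7446 = (-0.5222, 0.3482, -0.6963, 0.3482).
r_{12} = e_1·v_2 = 3.1334.
u_2 = v_2 − 3.1334·e_1 = (1.6364, -2.0909, -1.8182, 0.9091).
‖u_2‖ = 3.3439, so e_2 = (0.4894, -0.6253, -0.5437, 0.2719).
Qᵀb = (-2.7852, 0.5165).
Back-substitute: x_2 = 0.5165/3.3439 = 0.1545.
x_1 = (-2.7852 − 3.1334·0.1545)/5.7446 = -0.5691.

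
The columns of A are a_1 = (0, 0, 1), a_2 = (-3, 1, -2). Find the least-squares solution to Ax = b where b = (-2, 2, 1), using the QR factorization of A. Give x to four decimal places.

a_1 = (0, 0, 1); ‖a_1‖ = 1.0000, so e_1 = (0.0000, 0.0000, 1.0000).
e_1·a_2 = 0.0000·(-3) + 0.0000·1 + 1.0000·(-2) = -2.0000.
u_2 = a_2 + 2.0000·e_1 = (-3.0000, 1.0000, 0.0000).
‖u_2‖ = 3.1623, so e_2 = (-0.9487, 0.3162, 0.0000).
Qᵀb = (1.0000, 2.5298).
Back-substitute: x_2 = 2.5298/3.1623 = 0.8000.
x_1 = (1.0000 + 2.0000·0.8000)/1.0000 = 2.6000.

x = (2.6000, 0.8000)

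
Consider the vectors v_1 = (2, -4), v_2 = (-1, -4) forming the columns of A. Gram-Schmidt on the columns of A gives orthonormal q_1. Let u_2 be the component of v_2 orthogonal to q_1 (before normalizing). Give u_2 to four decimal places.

u_2 = (-2.4000, -1.2000)

v_1 = (2, -4); ‖v_1‖ = 4.4721, so q_1 = (0.4472, -0.8944).
q_1·v_2 = 0.4472·(-1) + (-0.8944)·(-4) = 3.1305.
u_2 = v_2 − 3.1305·q_1 = (-2.4000, -1.2000).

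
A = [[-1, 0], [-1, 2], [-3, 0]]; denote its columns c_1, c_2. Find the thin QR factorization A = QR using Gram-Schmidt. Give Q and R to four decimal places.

Q = [[-0.3015, -0.0953], [-0.3015, 0.9535], [-0.9045, -0.2860]], R = [[3.3166, -0.6030], [0.0000, 1.9069]]

c_1 = (-1, -1, -3); ‖c_1‖ = 3.3166, so q_1 = (-0.3015, -0.3015, -0.9045).
q_1·c_2 = (-0.3015)·0 + (-0.3015)·2 + (-0.9045)·0 = -0.6030.
u_2 = c_2 + 0.6030·q_1 = (-0.1818, 1.8182, -0.5455).
‖u_2‖ = 1.9069, so q_2 = (-0.0953, 0.9535, -0.2860).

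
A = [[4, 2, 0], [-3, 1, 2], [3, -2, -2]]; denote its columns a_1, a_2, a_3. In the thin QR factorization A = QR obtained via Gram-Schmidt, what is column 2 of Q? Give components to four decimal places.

q_2 = (0.7070, 0.3044, -0.6383)

a_1 = (4, -3, 3); ‖a_1‖ = 5.8310, so q_1 = (0.6860, -0.5145, 0.5145).
q_1·a_2 = 0.6860·2 + (-0.5145)·1 + 0.5145·(-2) = -0.1715.
u_2 = a_2 + 0.1715·q_1 = (2.1176, 0.9118, -1.9118).
‖u_2‖ = 2.9951, so q_2 = (0.7070, 0.3044, -0.6383).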